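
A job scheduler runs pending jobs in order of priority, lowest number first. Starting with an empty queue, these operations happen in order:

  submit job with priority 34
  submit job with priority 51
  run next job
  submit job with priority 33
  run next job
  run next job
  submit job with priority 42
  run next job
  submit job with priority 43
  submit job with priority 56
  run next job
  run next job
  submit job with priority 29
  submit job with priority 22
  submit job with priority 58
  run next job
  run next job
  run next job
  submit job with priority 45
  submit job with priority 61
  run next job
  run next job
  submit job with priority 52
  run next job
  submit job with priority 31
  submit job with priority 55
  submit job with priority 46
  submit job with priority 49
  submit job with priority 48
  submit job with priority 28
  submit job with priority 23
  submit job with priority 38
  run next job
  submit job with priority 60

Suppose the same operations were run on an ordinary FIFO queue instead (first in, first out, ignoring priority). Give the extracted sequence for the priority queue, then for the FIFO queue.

priority queue: 34 → 33 → 51 → 42 → 43 → 56 → 22 → 29 → 58 → 45 → 61 → 52 → 23; FIFO queue: 34 → 51 → 33 → 42 → 43 → 56 → 29 → 22 → 58 → 45 → 61 → 52 → 31

insert 34 → {34}
insert 51 → {34, 51}
run next job → 34; now {51}
insert 33 → {33, 51}
run next job → 33; now {51}
run next job → 51; now {}
insert 42 → {42}
run next job → 42; now {}
insert 43 → {43}
insert 56 → {43, 56}
run next job → 43; now {56}
run next job → 56; now {}
insert 29 → {29}
insert 22 → {22, 29}
insert 58 → {22, 29, 58}
run next job → 22; now {29, 58}
run next job → 29; now {58}
run next job → 58; now {}
insert 45 → {45}
insert 61 → {45, 61}
run next job → 45; now {61}
run next job → 61; now {}
insert 52 → {52}
run next job → 52; now {}
insert 31 → {31}
insert 55 → {31, 55}
insert 46 → {31, 46, 55}
insert 49 → {31, 46, 49, 55}
insert 48 → {31, 46, 48, 49, 55}
insert 28 → {28, 31, 46, 48, 49, 55}
insert 23 → {23, 28, 31, 46, 48, 49, 55}
insert 38 → {23, 28, 31, 38, 46, 48, 49, 55}
run next job → 23; now {28, 31, 38, 46, 48, 49, 55}
insert 60 → {28, 31, 38, 46, 48, 49, 55, 60}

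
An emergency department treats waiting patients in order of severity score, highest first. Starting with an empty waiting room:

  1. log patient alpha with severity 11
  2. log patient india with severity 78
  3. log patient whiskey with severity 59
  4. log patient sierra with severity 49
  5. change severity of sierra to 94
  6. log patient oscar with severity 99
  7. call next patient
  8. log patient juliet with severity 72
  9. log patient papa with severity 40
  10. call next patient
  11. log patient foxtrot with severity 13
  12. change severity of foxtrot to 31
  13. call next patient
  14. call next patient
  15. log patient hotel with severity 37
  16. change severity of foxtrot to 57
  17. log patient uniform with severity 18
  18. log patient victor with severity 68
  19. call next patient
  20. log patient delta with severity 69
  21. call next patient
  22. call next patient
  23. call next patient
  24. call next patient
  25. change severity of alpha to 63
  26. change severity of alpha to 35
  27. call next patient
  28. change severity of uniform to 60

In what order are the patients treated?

add alpha (severity 11) → {alpha:11}
add india (severity 78) → {india:78, alpha:11}
add whiskey (severity 59) → {india:78, whiskey:59, alpha:11}
add sierra (severity 49) → {india:78, whiskey:59, sierra:49, alpha:11}
update sierra to severity 94 → {sierra:94, india:78, whiskey:59, alpha:11}
add oscar (severity 99) → {oscar:99, sierra:94, india:78, whiskey:59, alpha:11}
call next patient → oscar; now {sierra:94, india:78, whiskey:59, alpha:11}
add juliet (severity 72) → {sierra:94, india:78, juliet:72, whiskey:59, alpha:11}
add papa (severity 40) → {sierra:94, india:78, juliet:72, whiskey:59, papa:40, alpha:11}
call next patient → sierra; now {india:78, juliet:72, whiskey:59, papa:40, alpha:11}
add foxtrot (severity 13) → {india:78, juliet:72, whiskey:59, papa:40, foxtrot:13, alpha:11}
update foxtrot to severity 31 → {india:78, juliet:72, whiskey:59, papa:40, foxtrot:31, alpha:11}
call next patient → india; now {juliet:72, whiskey:59, papa:40, foxtrot:31, alpha:11}
call next patient → juliet; now {whiskey:59, papa:40, foxtrot:31, alpha:11}
add hotel (severity 37) → {whiskey:59, papa:40, hotel:37, foxtrot:31, alpha:11}
update foxtrot to severity 57 → {whiskey:59, foxtrot:57, papa:40, hotel:37, alpha:11}
add uniform (severity 18) → {whiskey:59, foxtrot:57, papa:40, hotel:37, uniform:18, alpha:11}
add victor (severity 68) → {victor:68, whiskey:59, foxtrot:57, papa:40, hotel:37, uniform:18, alpha:11}
call next patient → victor; now {whiskey:59, foxtrot:57, papa:40, hotel:37, uniform:18, alpha:11}
add delta (severity 69) → {delta:69, whiskey:59, foxtrot:57, papa:40, hotel:37, uniform:18, alpha:11}
call next patient → delta; now {whiskey:59, foxtrot:57, papa:40, hotel:37, uniform:18, alpha:11}
call next patient → whiskey; now {foxtrot:57, papa:40, hotel:37, uniform:18, alpha:11}
call next patient → foxtrot; now {papa:40, hotel:37, uniform:18, alpha:11}
call next patient → papa; now {hotel:37, uniform:18, alpha:11}
update alpha to severity 63 → {alpha:63, hotel:37, uniform:18}
update alpha to severity 35 → {hotel:37, alpha:35, uniform:18}
call next patient → hotel; now {alpha:35, uniform:18}
update uniform to severity 60 → {uniform:60, alpha:35}

oscar, sierra, india, juliet, victor, delta, whiskey, foxtrot, papa, hotel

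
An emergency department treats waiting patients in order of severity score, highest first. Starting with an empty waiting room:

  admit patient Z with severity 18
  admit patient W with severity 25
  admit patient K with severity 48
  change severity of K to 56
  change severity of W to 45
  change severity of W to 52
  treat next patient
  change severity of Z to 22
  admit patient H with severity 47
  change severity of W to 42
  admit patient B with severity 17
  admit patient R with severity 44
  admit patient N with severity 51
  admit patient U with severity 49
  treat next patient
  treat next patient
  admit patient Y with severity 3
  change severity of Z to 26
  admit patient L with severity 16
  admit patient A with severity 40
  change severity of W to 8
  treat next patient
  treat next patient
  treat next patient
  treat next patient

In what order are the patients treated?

K, N, U, H, R, A, Z

add Z (severity 18) → {Z:18}
add W (severity 25) → {W:25, Z:18}
add K (severity 48) → {K:48, W:25, Z:18}
update K to severity 56 → {K:56, W:25, Z:18}
update W to severity 45 → {K:56, W:45, Z:18}
update W to severity 52 → {K:56, W:52, Z:18}
treat next patient → K; now {W:52, Z:18}
update Z to severity 22 → {W:52, Z:22}
add H (severity 47) → {W:52, H:47, Z:22}
update W to severity 42 → {H:47, W:42, Z:22}
add B (severity 17) → {H:47, W:42, Z:22, B:17}
add R (severity 44) → {H:47, R:44, W:42, Z:22, B:17}
add N (severity 51) → {N:51, H:47, R:44, W:42, Z:22, B:17}
add U (severity 49) → {N:51, U:49, H:47, R:44, W:42, Z:22, B:17}
treat next patient → N; now {U:49, H:47, R:44, W:42, Z:22, B:17}
treat next patient → U; now {H:47, R:44, W:42, Z:22, B:17}
add Y (severity 3) → {H:47, R:44, W:42, Z:22, B:17, Y:3}
update Z to severity 26 → {H:47, R:44, W:42, Z:26, B:17, Y:3}
add L (severity 16) → {H:47, R:44, W:42, Z:26, B:17, L:16, Y:3}
add A (severity 40) → {H:47, R:44, W:42, A:40, Z:26, B:17, L:16, Y:3}
update W to severity 8 → {H:47, R:44, A:40, Z:26, B:17, L:16, W:8, Y:3}
treat next patient → H; now {R:44, A:40, Z:26, B:17, L:16, W:8, Y:3}
treat next patient → R; now {A:40, Z:26, B:17, L:16, W:8, Y:3}
treat next patient → A; now {Z:26, B:17, L:16, W:8, Y:3}
treat next patient → Z; now {B:17, L:16, W:8, Y:3}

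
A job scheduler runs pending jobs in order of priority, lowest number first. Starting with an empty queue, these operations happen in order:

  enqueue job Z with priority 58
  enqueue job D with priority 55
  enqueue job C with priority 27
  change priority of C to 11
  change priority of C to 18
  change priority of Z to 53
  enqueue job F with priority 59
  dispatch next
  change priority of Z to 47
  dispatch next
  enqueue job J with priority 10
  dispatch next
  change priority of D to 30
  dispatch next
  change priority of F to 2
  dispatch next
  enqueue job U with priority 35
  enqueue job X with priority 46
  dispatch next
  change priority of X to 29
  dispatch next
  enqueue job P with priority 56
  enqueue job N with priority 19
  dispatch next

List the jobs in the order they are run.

add Z (priority 58) → {Z:58}
add D (priority 55) → {D:55, Z:58}
add C (priority 27) → {C:27, D:55, Z:58}
update C to priority 11 → {C:11, D:55, Z:58}
update C to priority 18 → {C:18, D:55, Z:58}
update Z to priority 53 → {C:18, Z:53, D:55}
add F (priority 59) → {C:18, Z:53, D:55, F:59}
dispatch next → C; now {Z:53, D:55, F:59}
update Z to priority 47 → {Z:47, D:55, F:59}
dispatch next → Z; now {D:55, F:59}
add J (priority 10) → {J:10, D:55, F:59}
dispatch next → J; now {D:55, F:59}
update D to priority 30 → {D:30, F:59}
dispatch next → D; now {F:59}
update F to priority 2 → {F:2}
dispatch next → F; now {}
add U (priority 35) → {U:35}
add X (priority 46) → {U:35, X:46}
dispatch next → U; now {X:46}
update X to priority 29 → {X:29}
dispatch next → X; now {}
add P (priority 56) → {P:56}
add N (priority 19) → {N:19, P:56}
dispatch next → N; now {P:56}

[C, Z, J, D, F, U, X, N]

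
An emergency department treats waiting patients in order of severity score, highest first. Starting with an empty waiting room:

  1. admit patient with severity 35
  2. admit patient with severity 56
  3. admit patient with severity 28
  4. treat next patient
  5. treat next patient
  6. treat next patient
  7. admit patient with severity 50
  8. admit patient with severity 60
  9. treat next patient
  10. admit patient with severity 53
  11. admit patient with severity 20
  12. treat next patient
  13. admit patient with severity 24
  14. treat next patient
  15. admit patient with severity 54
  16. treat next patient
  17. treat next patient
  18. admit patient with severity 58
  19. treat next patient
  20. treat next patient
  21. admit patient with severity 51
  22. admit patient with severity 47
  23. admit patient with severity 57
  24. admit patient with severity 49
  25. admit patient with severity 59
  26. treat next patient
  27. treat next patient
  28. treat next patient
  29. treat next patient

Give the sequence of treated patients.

insert 35 → {35}
insert 56 → {56, 35}
insert 28 → {56, 35, 28}
treat next patient → 56; now {35, 28}
treat next patient → 35; now {28}
treat next patient → 28; now {}
insert 50 → {50}
insert 60 → {60, 50}
treat next patient → 60; now {50}
insert 53 → {53, 50}
insert 20 → {53, 50, 20}
treat next patient → 53; now {50, 20}
insert 24 → {50, 24, 20}
treat next patient → 50; now {24, 20}
insert 54 → {54, 24, 20}
treat next patient → 54; now {24, 20}
treat next patient → 24; now {20}
insert 58 → {58, 20}
treat next patient → 58; now {20}
treat next patient → 20; now {}
insert 51 → {51}
insert 47 → {51, 47}
insert 57 → {57, 51, 47}
insert 49 → {57, 51, 49, 47}
insert 59 → {59, 57, 51, 49, 47}
treat next patient → 59; now {57, 51, 49, 47}
treat next patient → 57; now {51, 49, 47}
treat next patient → 51; now {49, 47}
treat next patient → 49; now {47}

[56, 35, 28, 60, 53, 50, 54, 24, 58, 20, 59, 57, 51, 49]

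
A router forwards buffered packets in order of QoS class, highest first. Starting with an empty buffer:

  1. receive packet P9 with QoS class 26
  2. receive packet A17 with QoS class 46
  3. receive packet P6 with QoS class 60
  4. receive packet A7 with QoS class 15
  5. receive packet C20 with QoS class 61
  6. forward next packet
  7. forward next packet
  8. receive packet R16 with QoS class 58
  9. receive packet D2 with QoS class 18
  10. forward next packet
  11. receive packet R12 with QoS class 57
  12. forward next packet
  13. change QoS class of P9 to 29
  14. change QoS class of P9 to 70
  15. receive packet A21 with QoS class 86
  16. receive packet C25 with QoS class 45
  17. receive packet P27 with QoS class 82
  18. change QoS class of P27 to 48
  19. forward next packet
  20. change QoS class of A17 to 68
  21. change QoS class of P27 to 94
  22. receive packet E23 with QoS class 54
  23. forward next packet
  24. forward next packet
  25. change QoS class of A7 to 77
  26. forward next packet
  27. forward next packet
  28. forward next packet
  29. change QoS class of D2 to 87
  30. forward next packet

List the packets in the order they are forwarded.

add P9 (QoS class 26) → {P9:26}
add A17 (QoS class 46) → {A17:46, P9:26}
add P6 (QoS class 60) → {P6:60, A17:46, P9:26}
add A7 (QoS class 15) → {P6:60, A17:46, P9:26, A7:15}
add C20 (QoS class 61) → {C20:61, P6:60, A17:46, P9:26, A7:15}
forward next packet → C20; now {P6:60, A17:46, P9:26, A7:15}
forward next packet → P6; now {A17:46, P9:26, A7:15}
add R16 (QoS class 58) → {R16:58, A17:46, P9:26, A7:15}
add D2 (QoS class 18) → {R16:58, A17:46, P9:26, D2:18, A7:15}
forward next packet → R16; now {A17:46, P9:26, D2:18, A7:15}
add R12 (QoS class 57) → {R12:57, A17:46, P9:26, D2:18, A7:15}
forward next packet → R12; now {A17:46, P9:26, D2:18, A7:15}
update P9 to QoS class 29 → {A17:46, P9:29, D2:18, A7:15}
update P9 to QoS class 70 → {P9:70, A17:46, D2:18, A7:15}
add A21 (QoS class 86) → {A21:86, P9:70, A17:46, D2:18, A7:15}
add C25 (QoS class 45) → {A21:86, P9:70, A17:46, C25:45, D2:18, A7:15}
add P27 (QoS class 82) → {A21:86, P27:82, P9:70, A17:46, C25:45, D2:18, A7:15}
update P27 to QoS class 48 → {A21:86, P9:70, P27:48, A17:46, C25:45, D2:18, A7:15}
forward next packet → A21; now {P9:70, P27:48, A17:46, C25:45, D2:18, A7:15}
update A17 to QoS class 68 → {P9:70, A17:68, P27:48, C25:45, D2:18, A7:15}
update P27 to QoS class 94 → {P27:94, P9:70, A17:68, C25:45, D2:18, A7:15}
add E23 (QoS class 54) → {P27:94, P9:70, A17:68, E23:54, C25:45, D2:18, A7:15}
forward next packet → P27; now {P9:70, A17:68, E23:54, C25:45, D2:18, A7:15}
forward next packet → P9; now {A17:68, E23:54, C25:45, D2:18, A7:15}
update A7 to QoS class 77 → {A7:77, A17:68, E23:54, C25:45, D2:18}
forward next packet → A7; now {A17:68, E23:54, C25:45, D2:18}
forward next packet → A17; now {E23:54, C25:45, D2:18}
forward next packet → E23; now {C25:45, D2:18}
update D2 to QoS class 87 → {D2:87, C25:45}
forward next packet → D2; now {C25:45}

[C20, P6, R16, R12, A21, P27, P9, A7, A17, E23, D2]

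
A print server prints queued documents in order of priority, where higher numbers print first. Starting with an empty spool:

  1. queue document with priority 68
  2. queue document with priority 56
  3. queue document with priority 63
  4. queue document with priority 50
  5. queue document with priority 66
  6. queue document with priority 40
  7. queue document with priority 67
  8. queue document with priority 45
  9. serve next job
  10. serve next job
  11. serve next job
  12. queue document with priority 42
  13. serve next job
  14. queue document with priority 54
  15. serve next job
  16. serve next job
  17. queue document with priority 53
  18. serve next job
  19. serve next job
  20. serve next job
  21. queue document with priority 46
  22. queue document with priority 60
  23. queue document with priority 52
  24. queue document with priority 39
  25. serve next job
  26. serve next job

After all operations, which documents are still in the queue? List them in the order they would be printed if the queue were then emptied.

[46, 42, 40, 39]

insert 68 → {68}
insert 56 → {68, 56}
insert 63 → {68, 63, 56}
insert 50 → {68, 63, 56, 50}
insert 66 → {68, 66, 63, 56, 50}
insert 40 → {68, 66, 63, 56, 50, 40}
insert 67 → {68, 67, 66, 63, 56, 50, 40}
insert 45 → {68, 67, 66, 63, 56, 50, 45, 40}
serve next job → 68; now {67, 66, 63, 56, 50, 45, 40}
serve next job → 67; now {66, 63, 56, 50, 45, 40}
serve next job → 66; now {63, 56, 50, 45, 40}
insert 42 → {63, 56, 50, 45, 42, 40}
serve next job → 63; now {56, 50, 45, 42, 40}
insert 54 → {56, 54, 50, 45, 42, 40}
serve next job → 56; now {54, 50, 45, 42, 40}
serve next job → 54; now {50, 45, 42, 40}
insert 53 → {53, 50, 45, 42, 40}
serve next job → 53; now {50, 45, 42, 40}
serve next job → 50; now {45, 42, 40}
serve next job → 45; now {42, 40}
insert 46 → {46, 42, 40}
insert 60 → {60, 46, 42, 40}
insert 52 → {60, 52, 46, 42, 40}
insert 39 → {60, 52, 46, 42, 40, 39}
serve next job → 60; now {52, 46, 42, 40, 39}
serve next job → 52; now {46, 42, 40, 39}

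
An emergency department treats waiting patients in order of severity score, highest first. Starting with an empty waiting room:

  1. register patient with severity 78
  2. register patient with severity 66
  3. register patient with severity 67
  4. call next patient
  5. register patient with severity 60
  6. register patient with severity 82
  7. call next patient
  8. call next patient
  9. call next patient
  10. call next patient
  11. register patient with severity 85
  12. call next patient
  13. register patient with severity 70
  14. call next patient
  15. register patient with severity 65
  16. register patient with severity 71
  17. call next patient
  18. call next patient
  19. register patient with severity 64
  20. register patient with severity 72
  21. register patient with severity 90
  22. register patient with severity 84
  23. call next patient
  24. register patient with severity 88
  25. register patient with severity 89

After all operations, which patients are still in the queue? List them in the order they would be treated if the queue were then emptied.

insert 78 → {78}
insert 66 → {78, 66}
insert 67 → {78, 67, 66}
call next patient → 78; now {67, 66}
insert 60 → {67, 66, 60}
insert 82 → {82, 67, 66, 60}
call next patient → 82; now {67, 66, 60}
call next patient → 67; now {66, 60}
call next patient → 66; now {60}
call next patient → 60; now {}
insert 85 → {85}
call next patient → 85; now {}
insert 70 → {70}
call next patient → 70; now {}
insert 65 → {65}
insert 71 → {71, 65}
call next patient → 71; now {65}
call next patient → 65; now {}
insert 64 → {64}
insert 72 → {72, 64}
insert 90 → {90, 72, 64}
insert 84 → {90, 84, 72, 64}
call next patient → 90; now {84, 72, 64}
insert 88 → {88, 84, 72, 64}
insert 89 → {89, 88, 84, 72, 64}

89 → 88 → 84 → 72 → 64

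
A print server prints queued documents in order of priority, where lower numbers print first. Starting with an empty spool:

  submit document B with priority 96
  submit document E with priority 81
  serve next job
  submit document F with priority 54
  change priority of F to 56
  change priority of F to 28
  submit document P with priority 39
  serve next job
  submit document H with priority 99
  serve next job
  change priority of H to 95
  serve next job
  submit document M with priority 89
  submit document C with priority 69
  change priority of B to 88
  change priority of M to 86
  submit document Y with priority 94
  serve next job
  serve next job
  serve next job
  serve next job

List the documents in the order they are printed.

add B (priority 96) → {B:96}
add E (priority 81) → {E:81, B:96}
serve next job → E; now {B:96}
add F (priority 54) → {F:54, B:96}
update F to priority 56 → {F:56, B:96}
update F to priority 28 → {F:28, B:96}
add P (priority 39) → {F:28, P:39, B:96}
serve next job → F; now {P:39, B:96}
add H (priority 99) → {P:39, B:96, H:99}
serve next job → P; now {B:96, H:99}
update H to priority 95 → {H:95, B:96}
serve next job → H; now {B:96}
add M (priority 89) → {M:89, B:96}
add C (priority 69) → {C:69, M:89, B:96}
update B to priority 88 → {C:69, B:88, M:89}
update M to priority 86 → {C:69, M:86, B:88}
add Y (priority 94) → {C:69, M:86, B:88, Y:94}
serve next job → C; now {M:86, B:88, Y:94}
serve next job → M; now {B:88, Y:94}
serve next job → B; now {Y:94}
serve next job → Y; now {}

[E, F, P, H, C, M, B, Y]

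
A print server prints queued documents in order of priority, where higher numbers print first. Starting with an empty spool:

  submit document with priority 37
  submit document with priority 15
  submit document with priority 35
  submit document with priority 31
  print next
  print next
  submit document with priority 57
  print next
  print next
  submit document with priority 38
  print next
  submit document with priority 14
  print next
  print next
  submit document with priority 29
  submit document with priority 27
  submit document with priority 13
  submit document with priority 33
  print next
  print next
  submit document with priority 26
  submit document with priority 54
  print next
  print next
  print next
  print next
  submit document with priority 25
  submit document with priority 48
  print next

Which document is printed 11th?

27

insert 37 → {37}
insert 15 → {37, 15}
insert 35 → {37, 35, 15}
insert 31 → {37, 35, 31, 15}
print next → 37; now {35, 31, 15}
print next → 35; now {31, 15}
insert 57 → {57, 31, 15}
print next → 57; now {31, 15}
print next → 31; now {15}
insert 38 → {38, 15}
print next → 38; now {15}
insert 14 → {15, 14}
print next → 15; now {14}
print next → 14; now {}
insert 29 → {29}
insert 27 → {29, 27}
insert 13 → {29, 27, 13}
insert 33 → {33, 29, 27, 13}
print next → 33; now {29, 27, 13}
print next → 29; now {27, 13}
insert 26 → {27, 26, 13}
insert 54 → {54, 27, 26, 13}
print next → 54; now {27, 26, 13}
print next → 27; now {26, 13}
print next → 26; now {13}
print next → 13; now {}
insert 25 → {25}
insert 48 → {48, 25}
print next → 48; now {25}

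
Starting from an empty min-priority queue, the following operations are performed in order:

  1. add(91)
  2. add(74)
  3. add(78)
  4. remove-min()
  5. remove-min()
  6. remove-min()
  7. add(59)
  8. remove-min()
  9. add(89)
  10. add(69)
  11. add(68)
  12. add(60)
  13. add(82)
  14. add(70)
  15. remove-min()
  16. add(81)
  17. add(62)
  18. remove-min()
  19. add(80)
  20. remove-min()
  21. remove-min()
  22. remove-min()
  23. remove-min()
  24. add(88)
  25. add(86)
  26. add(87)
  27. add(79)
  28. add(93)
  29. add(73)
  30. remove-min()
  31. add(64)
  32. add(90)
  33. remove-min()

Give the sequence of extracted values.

insert 91 → {91}
insert 74 → {74, 91}
insert 78 → {74, 78, 91}
remove-min → 74; now {78, 91}
remove-min → 78; now {91}
remove-min → 91; now {}
insert 59 → {59}
remove-min → 59; now {}
insert 89 → {89}
insert 69 → {69, 89}
insert 68 → {68, 69, 89}
insert 60 → {60, 68, 69, 89}
insert 82 → {60, 68, 69, 82, 89}
insert 70 → {60, 68, 69, 70, 82, 89}
remove-min → 60; now {68, 69, 70, 82, 89}
insert 81 → {68, 69, 70, 81, 82, 89}
insert 62 → {62, 68, 69, 70, 81, 82, 89}
remove-min → 62; now {68, 69, 70, 81, 82, 89}
insert 80 → {68, 69, 70, 80, 81, 82, 89}
remove-min → 68; now {69, 70, 80, 81, 82, 89}
remove-min → 69; now {70, 80, 81, 82, 89}
remove-min → 70; now {80, 81, 82, 89}
remove-min → 80; now {81, 82, 89}
insert 88 → {81, 82, 88, 89}
insert 86 → {81, 82, 86, 88, 89}
insert 87 → {81, 82, 86, 87, 88, 89}
insert 79 → {79, 81, 82, 86, 87, 88, 89}
insert 93 → {79, 81, 82, 86, 87, 88, 89, 93}
insert 73 → {73, 79, 81, 82, 86, 87, 88, 89, 93}
remove-min → 73; now {79, 81, 82, 86, 87, 88, 89, 93}
insert 64 → {64, 79, 81, 82, 86, 87, 88, 89, 93}
insert 90 → {64, 79, 81, 82, 86, 87, 88, 89, 90, 93}
remove-min → 64; now {79, 81, 82, 86, 87, 88, 89, 90, 93}

74 → 78 → 91 → 59 → 60 → 62 → 68 → 69 → 70 → 80 → 73 → 64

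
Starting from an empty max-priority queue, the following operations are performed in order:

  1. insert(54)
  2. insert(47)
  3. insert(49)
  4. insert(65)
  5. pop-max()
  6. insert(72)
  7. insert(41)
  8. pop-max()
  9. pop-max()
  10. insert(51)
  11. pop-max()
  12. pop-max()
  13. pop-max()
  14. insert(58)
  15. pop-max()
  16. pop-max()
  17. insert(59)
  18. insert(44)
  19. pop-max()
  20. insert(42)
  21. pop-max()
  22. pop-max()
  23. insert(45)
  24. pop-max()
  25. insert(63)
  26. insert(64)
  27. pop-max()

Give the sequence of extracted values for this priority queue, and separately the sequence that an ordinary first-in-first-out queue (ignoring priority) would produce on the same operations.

priority queue: 65, 72, 54, 51, 49, 47, 58, 41, 59, 44, 42, 45, 64; FIFO queue: 54, 47, 49, 65, 72, 41, 51, 58, 59, 44, 42, 45, 63

insert 54 → {54}
insert 47 → {54, 47}
insert 49 → {54, 49, 47}
insert 65 → {65, 54, 49, 47}
pop-max → 65; now {54, 49, 47}
insert 72 → {72, 54, 49, 47}
insert 41 → {72, 54, 49, 47, 41}
pop-max → 72; now {54, 49, 47, 41}
pop-max → 54; now {49, 47, 41}
insert 51 → {51, 49, 47, 41}
pop-max → 51; now {49, 47, 41}
pop-max → 49; now {47, 41}
pop-max → 47; now {41}
insert 58 → {58, 41}
pop-max → 58; now {41}
pop-max → 41; now {}
insert 59 → {59}
insert 44 → {59, 44}
pop-max → 59; now {44}
insert 42 → {44, 42}
pop-max → 44; now {42}
pop-max → 42; now {}
insert 45 → {45}
pop-max → 45; now {}
insert 63 → {63}
insert 64 → {64, 63}
pop-max → 64; now {63}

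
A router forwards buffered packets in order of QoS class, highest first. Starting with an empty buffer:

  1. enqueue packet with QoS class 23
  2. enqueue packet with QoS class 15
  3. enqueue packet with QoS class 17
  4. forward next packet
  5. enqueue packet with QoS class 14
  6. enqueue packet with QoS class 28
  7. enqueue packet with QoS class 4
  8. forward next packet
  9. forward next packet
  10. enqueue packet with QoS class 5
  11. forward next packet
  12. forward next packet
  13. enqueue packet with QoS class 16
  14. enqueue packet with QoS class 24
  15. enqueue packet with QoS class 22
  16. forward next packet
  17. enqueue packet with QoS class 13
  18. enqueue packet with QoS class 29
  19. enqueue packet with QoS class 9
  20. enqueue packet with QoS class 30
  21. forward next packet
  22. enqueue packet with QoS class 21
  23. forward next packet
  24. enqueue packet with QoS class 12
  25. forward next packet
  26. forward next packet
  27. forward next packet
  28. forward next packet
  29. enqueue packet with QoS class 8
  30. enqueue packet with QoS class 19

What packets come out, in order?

insert 23 → {23}
insert 15 → {23, 15}
insert 17 → {23, 17, 15}
forward next packet → 23; now {17, 15}
insert 14 → {17, 15, 14}
insert 28 → {28, 17, 15, 14}
insert 4 → {28, 17, 15, 14, 4}
forward next packet → 28; now {17, 15, 14, 4}
forward next packet → 17; now {15, 14, 4}
insert 5 → {15, 14, 5, 4}
forward next packet → 15; now {14, 5, 4}
forward next packet → 14; now {5, 4}
insert 16 → {16, 5, 4}
insert 24 → {24, 16, 5, 4}
insert 22 → {24, 22, 16, 5, 4}
forward next packet → 24; now {22, 16, 5, 4}
insert 13 → {22, 16, 13, 5, 4}
insert 29 → {29, 22, 16, 13, 5, 4}
insert 9 → {29, 22, 16, 13, 9, 5, 4}
insert 30 → {30, 29, 22, 16, 13, 9, 5, 4}
forward next packet → 30; now {29, 22, 16, 13, 9, 5, 4}
insert 21 → {29, 22, 21, 16, 13, 9, 5, 4}
forward next packet → 29; now {22, 21, 16, 13, 9, 5, 4}
insert 12 → {22, 21, 16, 13, 12, 9, 5, 4}
forward next packet → 22; now {21, 16, 13, 12, 9, 5, 4}
forward next packet → 21; now {16, 13, 12, 9, 5, 4}
forward next packet → 16; now {13, 12, 9, 5, 4}
forward next packet → 13; now {12, 9, 5, 4}
insert 8 → {12, 9, 8, 5, 4}
insert 19 → {19, 12, 9, 8, 5, 4}

23, 28, 17, 15, 14, 24, 30, 29, 22, 21, 16, 13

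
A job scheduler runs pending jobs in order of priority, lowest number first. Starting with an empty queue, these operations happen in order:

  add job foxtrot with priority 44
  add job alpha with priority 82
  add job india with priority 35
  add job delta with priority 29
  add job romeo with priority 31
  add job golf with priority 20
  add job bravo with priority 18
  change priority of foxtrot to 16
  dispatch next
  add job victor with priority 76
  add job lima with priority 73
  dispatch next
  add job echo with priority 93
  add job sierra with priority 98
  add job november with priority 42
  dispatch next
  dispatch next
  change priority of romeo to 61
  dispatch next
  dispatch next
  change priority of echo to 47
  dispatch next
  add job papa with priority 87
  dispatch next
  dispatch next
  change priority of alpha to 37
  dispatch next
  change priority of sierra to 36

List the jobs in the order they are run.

add foxtrot (priority 44) → {foxtrot:44}
add alpha (priority 82) → {foxtrot:44, alpha:82}
add india (priority 35) → {india:35, foxtrot:44, alpha:82}
add delta (priority 29) → {delta:29, india:35, foxtrot:44, alpha:82}
add romeo (priority 31) → {delta:29, romeo:31, india:35, foxtrot:44, alpha:82}
add golf (priority 20) → {golf:20, delta:29, romeo:31, india:35, foxtrot:44, alpha:82}
add bravo (priority 18) → {bravo:18, golf:20, delta:29, romeo:31, india:35, foxtrot:44, alpha:82}
update foxtrot to priority 16 → {foxtrot:16, bravo:18, golf:20, delta:29, romeo:31, india:35, alpha:82}
dispatch next → foxtrot; now {bravo:18, golf:20, delta:29, romeo:31, india:35, alpha:82}
add victor (priority 76) → {bravo:18, golf:20, delta:29, romeo:31, india:35, victor:76, alpha:82}
add lima (priority 73) → {bravo:18, golf:20, delta:29, romeo:31, india:35, lima:73, victor:76, alpha:82}
dispatch next → bravo; now {golf:20, delta:29, romeo:31, india:35, lima:73, victor:76, alpha:82}
add echo (priority 93) → {golf:20, delta:29, romeo:31, india:35, lima:73, victor:76, alpha:82, echo:93}
add sierra (priority 98) → {golf:20, delta:29, romeo:31, india:35, lima:73, victor:76, alpha:82, echo:93, sierra:98}
add november (priority 42) → {golf:20, delta:29, romeo:31, india:35, november:42, lima:73, victor:76, alpha:82, echo:93, sierra:98}
dispatch next → golf; now {delta:29, romeo:31, india:35, november:42, lima:73, victor:76, alpha:82, echo:93, sierra:98}
dispatch next → delta; now {romeo:31, india:35, november:42, lima:73, victor:76, alpha:82, echo:93, sierra:98}
update romeo to priority 61 → {india:35, november:42, romeo:61, lima:73, victor:76, alpha:82, echo:93, sierra:98}
dispatch next → india; now {november:42, romeo:61, lima:73, victor:76, alpha:82, echo:93, sierra:98}
dispatch next → november; now {romeo:61, lima:73, victor:76, alpha:82, echo:93, sierra:98}
update echo to priority 47 → {echo:47, romeo:61, lima:73, victor:76, alpha:82, sierra:98}
dispatch next → echo; now {romeo:61, lima:73, victor:76, alpha:82, sierra:98}
add papa (priority 87) → {romeo:61, lima:73, victor:76, alpha:82, papa:87, sierra:98}
dispatch next → romeo; now {lima:73, victor:76, alpha:82, papa:87, sierra:98}
dispatch next → lima; now {victor:76, alpha:82, papa:87, sierra:98}
update alpha to priority 37 → {alpha:37, victor:76, papa:87, sierra:98}
dispatch next → alpha; now {victor:76, papa:87, sierra:98}
update sierra to priority 36 → {sierra:36, victor:76, papa:87}

[foxtrot, bravo, golf, delta, india, november, echo, romeo, lima, alpha]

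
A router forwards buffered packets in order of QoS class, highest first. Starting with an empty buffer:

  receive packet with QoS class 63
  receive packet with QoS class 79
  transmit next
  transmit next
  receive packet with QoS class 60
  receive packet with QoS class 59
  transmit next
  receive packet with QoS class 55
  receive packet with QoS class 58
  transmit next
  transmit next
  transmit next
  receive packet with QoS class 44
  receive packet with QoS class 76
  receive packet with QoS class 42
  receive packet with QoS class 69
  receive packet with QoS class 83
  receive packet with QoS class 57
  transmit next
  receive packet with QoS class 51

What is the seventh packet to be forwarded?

83

insert 63 → {63}
insert 79 → {79, 63}
transmit next → 79; now {63}
transmit next → 63; now {}
insert 60 → {60}
insert 59 → {60, 59}
transmit next → 60; now {59}
insert 55 → {59, 55}
insert 58 → {59, 58, 55}
transmit next → 59; now {58, 55}
transmit next → 58; now {55}
transmit next → 55; now {}
insert 44 → {44}
insert 76 → {76, 44}
insert 42 → {76, 44, 42}
insert 69 → {76, 69, 44, 42}
insert 83 → {83, 76, 69, 44, 42}
insert 57 → {83, 76, 69, 57, 44, 42}
transmit next → 83; now {76, 69, 57, 44, 42}
insert 51 → {76, 69, 57, 51, 44, 42}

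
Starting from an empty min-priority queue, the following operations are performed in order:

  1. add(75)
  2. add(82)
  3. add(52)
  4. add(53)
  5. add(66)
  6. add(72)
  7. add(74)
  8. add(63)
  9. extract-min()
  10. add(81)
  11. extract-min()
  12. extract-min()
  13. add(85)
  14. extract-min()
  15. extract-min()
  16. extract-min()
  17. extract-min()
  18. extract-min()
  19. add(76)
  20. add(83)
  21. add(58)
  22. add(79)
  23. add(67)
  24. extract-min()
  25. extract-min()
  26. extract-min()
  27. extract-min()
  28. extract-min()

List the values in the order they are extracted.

insert 75 → {75}
insert 82 → {75, 82}
insert 52 → {52, 75, 82}
insert 53 → {52, 53, 75, 82}
insert 66 → {52, 53, 66, 75, 82}
insert 72 → {52, 53, 66, 72, 75, 82}
insert 74 → {52, 53, 66, 72, 74, 75, 82}
insert 63 → {52, 53, 63, 66, 72, 74, 75, 82}
extract-min → 52; now {53, 63, 66, 72, 74, 75, 82}
insert 81 → {53, 63, 66, 72, 74, 75, 81, 82}
extract-min → 53; now {63, 66, 72, 74, 75, 81, 82}
extract-min → 63; now {66, 72, 74, 75, 81, 82}
insert 85 → {66, 72, 74, 75, 81, 82, 85}
extract-min → 66; now {72, 74, 75, 81, 82, 85}
extract-min → 72; now {74, 75, 81, 82, 85}
extract-min → 74; now {75, 81, 82, 85}
extract-min → 75; now {81, 82, 85}
extract-min → 81; now {82, 85}
insert 76 → {76, 82, 85}
insert 83 → {76, 82, 83, 85}
insert 58 → {58, 76, 82, 83, 85}
insert 79 → {58, 76, 79, 82, 83, 85}
insert 67 → {58, 67, 76, 79, 82, 83, 85}
extract-min → 58; now {67, 76, 79, 82, 83, 85}
extract-min → 67; now {76, 79, 82, 83, 85}
extract-min → 76; now {79, 82, 83, 85}
extract-min → 79; now {82, 83, 85}
extract-min → 82; now {83, 85}

52, 53, 63, 66, 72, 74, 75, 81, 58, 67, 76, 79, 82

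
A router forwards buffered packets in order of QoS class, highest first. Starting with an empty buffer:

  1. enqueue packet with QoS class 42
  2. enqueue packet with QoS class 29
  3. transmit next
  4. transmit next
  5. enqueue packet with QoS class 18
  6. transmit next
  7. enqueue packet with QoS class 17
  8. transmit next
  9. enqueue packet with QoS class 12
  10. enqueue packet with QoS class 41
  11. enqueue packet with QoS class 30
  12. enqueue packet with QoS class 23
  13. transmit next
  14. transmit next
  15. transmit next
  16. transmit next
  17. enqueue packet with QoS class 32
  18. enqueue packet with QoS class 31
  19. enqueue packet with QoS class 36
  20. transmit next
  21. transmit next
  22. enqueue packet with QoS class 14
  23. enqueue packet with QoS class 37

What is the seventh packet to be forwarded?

insert 42 → {42}
insert 29 → {42, 29}
transmit next → 42; now {29}
transmit next → 29; now {}
insert 18 → {18}
transmit next → 18; now {}
insert 17 → {17}
transmit next → 17; now {}
insert 12 → {12}
insert 41 → {41, 12}
insert 30 → {41, 30, 12}
insert 23 → {41, 30, 23, 12}
transmit next → 41; now {30, 23, 12}
transmit next → 30; now {23, 12}
transmit next → 23; now {12}
transmit next → 12; now {}
insert 32 → {32}
insert 31 → {32, 31}
insert 36 → {36, 32, 31}
transmit next → 36; now {32, 31}
transmit next → 32; now {31}
insert 14 → {31, 14}
insert 37 → {37, 31, 14}

23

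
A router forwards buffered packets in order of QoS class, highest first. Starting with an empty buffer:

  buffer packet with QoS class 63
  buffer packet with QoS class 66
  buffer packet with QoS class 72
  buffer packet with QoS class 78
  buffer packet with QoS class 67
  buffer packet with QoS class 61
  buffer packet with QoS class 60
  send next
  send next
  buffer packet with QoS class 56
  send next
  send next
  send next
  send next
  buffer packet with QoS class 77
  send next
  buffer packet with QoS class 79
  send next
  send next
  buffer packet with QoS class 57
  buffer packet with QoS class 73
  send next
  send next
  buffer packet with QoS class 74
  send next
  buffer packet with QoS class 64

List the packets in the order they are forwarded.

[78, 72, 67, 66, 63, 61, 77, 79, 60, 73, 57, 74]

insert 63 → {63}
insert 66 → {66, 63}
insert 72 → {72, 66, 63}
insert 78 → {78, 72, 66, 63}
insert 67 → {78, 72, 67, 66, 63}
insert 61 → {78, 72, 67, 66, 63, 61}
insert 60 → {78, 72, 67, 66, 63, 61, 60}
send next → 78; now {72, 67, 66, 63, 61, 60}
send next → 72; now {67, 66, 63, 61, 60}
insert 56 → {67, 66, 63, 61, 60, 56}
send next → 67; now {66, 63, 61, 60, 56}
send next → 66; now {63, 61, 60, 56}
send next → 63; now {61, 60, 56}
send next → 61; now {60, 56}
insert 77 → {77, 60, 56}
send next → 77; now {60, 56}
insert 79 → {79, 60, 56}
send next → 79; now {60, 56}
send next → 60; now {56}
insert 57 → {57, 56}
insert 73 → {73, 57, 56}
send next → 73; now {57, 56}
send next → 57; now {56}
insert 74 → {74, 56}
send next → 74; now {56}
insert 64 → {64, 56}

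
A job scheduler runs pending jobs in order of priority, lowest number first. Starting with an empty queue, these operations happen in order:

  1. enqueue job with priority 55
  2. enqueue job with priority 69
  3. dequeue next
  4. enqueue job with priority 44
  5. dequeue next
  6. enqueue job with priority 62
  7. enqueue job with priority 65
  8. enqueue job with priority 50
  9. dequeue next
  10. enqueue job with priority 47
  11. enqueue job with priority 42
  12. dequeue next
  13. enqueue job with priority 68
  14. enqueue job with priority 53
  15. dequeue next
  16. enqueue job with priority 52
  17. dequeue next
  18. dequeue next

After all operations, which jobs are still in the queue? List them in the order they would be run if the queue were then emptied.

[62, 65, 68, 69]

insert 55 → {55}
insert 69 → {55, 69}
dequeue next → 55; now {69}
insert 44 → {44, 69}
dequeue next → 44; now {69}
insert 62 → {62, 69}
insert 65 → {62, 65, 69}
insert 50 → {50, 62, 65, 69}
dequeue next → 50; now {62, 65, 69}
insert 47 → {47, 62, 65, 69}
insert 42 → {42, 47, 62, 65, 69}
dequeue next → 42; now {47, 62, 65, 69}
insert 68 → {47, 62, 65, 68, 69}
insert 53 → {47, 53, 62, 65, 68, 69}
dequeue next → 47; now {53, 62, 65, 68, 69}
insert 52 → {52, 53, 62, 65, 68, 69}
dequeue next → 52; now {53, 62, 65, 68, 69}
dequeue next → 53; now {62, 65, 68, 69}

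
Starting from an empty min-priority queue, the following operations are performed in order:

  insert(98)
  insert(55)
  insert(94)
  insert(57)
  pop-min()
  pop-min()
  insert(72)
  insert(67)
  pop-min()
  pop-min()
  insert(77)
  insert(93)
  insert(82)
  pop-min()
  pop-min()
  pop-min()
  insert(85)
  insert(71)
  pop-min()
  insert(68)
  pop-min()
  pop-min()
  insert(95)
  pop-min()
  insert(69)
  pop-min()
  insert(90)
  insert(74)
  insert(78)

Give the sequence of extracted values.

insert 98 → {98}
insert 55 → {55, 98}
insert 94 → {55, 94, 98}
insert 57 → {55, 57, 94, 98}
pop-min → 55; now {57, 94, 98}
pop-min → 57; now {94, 98}
insert 72 → {72, 94, 98}
insert 67 → {67, 72, 94, 98}
pop-min → 67; now {72, 94, 98}
pop-min → 72; now {94, 98}
insert 77 → {77, 94, 98}
insert 93 → {77, 93, 94, 98}
insert 82 → {77, 82, 93, 94, 98}
pop-min → 77; now {82, 93, 94, 98}
pop-min → 82; now {93, 94, 98}
pop-min → 93; now {94, 98}
insert 85 → {85, 94, 98}
insert 71 → {71, 85, 94, 98}
pop-min → 71; now {85, 94, 98}
insert 68 → {68, 85, 94, 98}
pop-min → 68; now {85, 94, 98}
pop-min → 85; now {94, 98}
insert 95 → {94, 95, 98}
pop-min → 94; now {95, 98}
insert 69 → {69, 95, 98}
pop-min → 69; now {95, 98}
insert 90 → {90, 95, 98}
insert 74 → {74, 90, 95, 98}
insert 78 → {74, 78, 90, 95, 98}

[55, 57, 67, 72, 77, 82, 93, 71, 68, 85, 94, 69]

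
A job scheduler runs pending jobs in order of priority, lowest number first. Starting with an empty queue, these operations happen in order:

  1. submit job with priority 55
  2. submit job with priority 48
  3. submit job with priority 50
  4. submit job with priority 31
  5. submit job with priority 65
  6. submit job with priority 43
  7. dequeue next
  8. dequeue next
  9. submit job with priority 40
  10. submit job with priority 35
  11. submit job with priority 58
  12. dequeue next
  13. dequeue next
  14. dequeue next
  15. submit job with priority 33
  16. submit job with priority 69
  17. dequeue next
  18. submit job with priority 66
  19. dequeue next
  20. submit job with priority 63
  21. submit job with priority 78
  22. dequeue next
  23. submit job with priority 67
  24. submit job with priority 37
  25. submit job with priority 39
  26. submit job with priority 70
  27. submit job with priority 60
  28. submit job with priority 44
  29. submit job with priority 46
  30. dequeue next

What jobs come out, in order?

insert 55 → {55}
insert 48 → {48, 55}
insert 50 → {48, 50, 55}
insert 31 → {31, 48, 50, 55}
insert 65 → {31, 48, 50, 55, 65}
insert 43 → {31, 43, 48, 50, 55, 65}
dequeue next → 31; now {43, 48, 50, 55, 65}
dequeue next → 43; now {48, 50, 55, 65}
insert 40 → {40, 48, 50, 55, 65}
insert 35 → {35, 40, 48, 50, 55, 65}
insert 58 → {35, 40, 48, 50, 55, 58, 65}
dequeue next → 35; now {40, 48, 50, 55, 58, 65}
dequeue next → 40; now {48, 50, 55, 58, 65}
dequeue next → 48; now {50, 55, 58, 65}
insert 33 → {33, 50, 55, 58, 65}
insert 69 → {33, 50, 55, 58, 65, 69}
dequeue next → 33; now {50, 55, 58, 65, 69}
insert 66 → {50, 55, 58, 65, 66, 69}
dequeue next → 50; now {55, 58, 65, 66, 69}
insert 63 → {55, 58, 63, 65, 66, 69}
insert 78 → {55, 58, 63, 65, 66, 69, 78}
dequeue next → 55; now {58, 63, 65, 66, 69, 78}
insert 67 → {58, 63, 65, 66, 67, 69, 78}
insert 37 → {37, 58, 63, 65, 66, 67, 69, 78}
insert 39 → {37, 39, 58, 63, 65, 66, 67, 69, 78}
insert 70 → {37, 39, 58, 63, 65, 66, 67, 69, 70, 78}
insert 60 → {37, 39, 58, 60, 63, 65, 66, 67, 69, 70, 78}
insert 44 → {37, 39, 44, 58, 60, 63, 65, 66, 67, 69, 70, 78}
insert 46 → {37, 39, 44, 46, 58, 60, 63, 65, 66, 67, 69, 70, 78}
dequeue next → 37; now {39, 44, 46, 58, 60, 63, 65, 66, 67, 69, 70, 78}

[31, 43, 35, 40, 48, 33, 50, 55, 37]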